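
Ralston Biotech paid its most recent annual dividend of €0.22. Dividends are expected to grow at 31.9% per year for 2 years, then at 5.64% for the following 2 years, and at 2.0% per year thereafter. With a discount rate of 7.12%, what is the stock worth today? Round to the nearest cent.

Three-stage DDM. Project D₁…D_4; terminal Gordon value at t=4 with g = 0.02; discount at r = 0.0712.
D_1 = 0.2902
D_2 = 0.3827
D_3 = 0.4043
D_4 = 0.4271
TV_4 = 0.4357/(0.0712−0.02) = 8.5094
P₀ = Σ Dₜ/(1+r)ᵗ + TV_4/(1+r)^4 = 7.7205

€7.72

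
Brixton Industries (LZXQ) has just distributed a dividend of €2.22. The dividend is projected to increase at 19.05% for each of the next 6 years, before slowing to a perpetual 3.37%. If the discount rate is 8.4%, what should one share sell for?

Two-stage DDM. Project D₁…D_6 at 0.1905, terminal growth 0.0337, discount at r = 0.084.
D_1 = 2.6429
D_2 = 3.1464
D_3 = 3.7458
D_4 = 4.4593
D_5 = 5.3088
D_6 = 6.3202
Terminal value at t=6: TV = D_7/(r−g) = 6.5332/(0.084−0.0337) = 129.8841
P₀ = 2.6429/(1+0.084)^1 + 3.1464/(1+0.084)^2 + 3.7458/(1+0.084)^3 + 4.4593/(1+0.084)^4 + 5.3088/(1+0.084)^5 + 6.3202/(1+0.084)^6 + 129.8841/(1+0.084)^6 = 98.7819

€98.78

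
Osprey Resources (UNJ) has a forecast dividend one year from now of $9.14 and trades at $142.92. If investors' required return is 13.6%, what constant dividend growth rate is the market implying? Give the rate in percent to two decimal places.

From P₀ = D₁/(r − g), the implied growth is g = r − D₁/P₀.
g = 0.136 − 9.14/142.92 = 0.136 − 0.06395 = 0.07205

7.20%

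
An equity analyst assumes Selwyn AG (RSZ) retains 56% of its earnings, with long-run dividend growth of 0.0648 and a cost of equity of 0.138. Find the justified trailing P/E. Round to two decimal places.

Payout ratio b = 1 − 0.56 = 0.44.
Justified trailing P/E = b(1+g)/(r−g) = 0.44×(1+0.0648)/(0.138−0.0648) = 6.4004

6.40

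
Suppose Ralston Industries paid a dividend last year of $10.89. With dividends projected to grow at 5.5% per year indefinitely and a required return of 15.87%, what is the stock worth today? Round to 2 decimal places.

$110.79

Gordon growth model: P₀ = D₁/(r − g). D₁ = 10.89 × (1 + 0.055) = 11.4889.
P₀ = 11.4889 / (0.1587 − 0.055) = 11.4889 / 0.1037 = 110.7903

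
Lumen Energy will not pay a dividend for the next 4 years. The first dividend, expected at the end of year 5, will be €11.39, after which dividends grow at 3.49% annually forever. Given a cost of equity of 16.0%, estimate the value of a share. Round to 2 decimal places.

€50.28

Deferred-dividend DDM. At t=4 the remaining stream is a growing perpetuity with first payment D_5 = 11.39.
V_4 = D_5/(r−g) = 11.39/(0.16−0.0349) = 91.0472
P₀ = V_4/(1+r)^4 = 91.0472/(1+0.16)^4 = 50.2845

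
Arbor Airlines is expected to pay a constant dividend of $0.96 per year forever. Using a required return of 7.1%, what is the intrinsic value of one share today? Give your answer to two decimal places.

Zero-growth DDM (perpetuity): P₀ = D/r = 0.96 / 0.071 = 13.5211

$13.52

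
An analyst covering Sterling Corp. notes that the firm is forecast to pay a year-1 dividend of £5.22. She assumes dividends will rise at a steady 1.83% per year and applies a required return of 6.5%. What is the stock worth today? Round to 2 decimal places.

£111.78

Gordon growth model: P₀ = D₁/(r − g), with D₁ = 5.22 given directly.
P₀ = 5.2200 / (0.065 − 0.0183) = 5.2200 / 0.0467 = 111.7773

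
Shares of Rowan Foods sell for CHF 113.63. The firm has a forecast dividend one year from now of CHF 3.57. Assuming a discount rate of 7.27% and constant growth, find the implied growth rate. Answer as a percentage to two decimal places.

4.13%

From P₀ = D₁/(r − g), the implied growth is g = r − D₁/P₀.
g = 0.0727 − 3.57/113.63 = 0.0727 − 0.03142 = 0.04128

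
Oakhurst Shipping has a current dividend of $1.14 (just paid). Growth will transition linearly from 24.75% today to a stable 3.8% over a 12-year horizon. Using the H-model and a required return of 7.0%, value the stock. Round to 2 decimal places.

$81.76

H-model: P₀ = D₀[(1+g_L) + H(g_S−g_L)]/(r−g_L), with H = 12/2 = 6.
P₀ = 1.14 × [(1+0.038) + 6×(0.2475−0.038)] / (0.07−0.038)
   = 1.14 × 2.2950 / 0.032 = 81.7594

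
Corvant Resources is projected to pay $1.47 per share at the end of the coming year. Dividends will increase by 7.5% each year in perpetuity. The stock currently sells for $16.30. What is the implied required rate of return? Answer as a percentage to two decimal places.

Rearranging the constant-growth DDM: r = D₁/P₀ + g.
r = 1.4700 / 16.30 + 0.075 = 0.09018 + 0.075 = 0.16518

16.52%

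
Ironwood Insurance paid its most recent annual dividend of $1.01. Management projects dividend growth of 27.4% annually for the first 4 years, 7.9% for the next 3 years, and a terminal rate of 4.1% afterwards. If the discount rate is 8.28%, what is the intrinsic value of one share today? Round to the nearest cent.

$59.63

Three-stage DDM. Project D₁…D_7; terminal Gordon value at t=7 with g = 0.041; discount at r = 0.0828.
D_1 = 1.2867
D_2 = 1.6393
D_3 = 2.0885
D_4 = 2.6607
D_5 = 2.8709
D_6 = 3.0977
D_7 = 3.3424
TV_7 = 3.4795/(0.0828−0.041) = 83.2411
P₀ = Σ Dₜ/(1+r)ᵗ + TV_7/(1+r)^7 = 59.6312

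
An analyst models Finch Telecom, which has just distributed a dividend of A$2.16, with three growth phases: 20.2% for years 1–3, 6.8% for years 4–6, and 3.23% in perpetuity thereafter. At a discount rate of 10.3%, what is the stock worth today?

Three-stage DDM. Project D₁…D_6; terminal Gordon value at t=6 with g = 0.0323; discount at r = 0.103.
D_1 = 2.5963
D_2 = 3.1208
D_3 = 3.7512
D_4 = 4.0063
D_5 = 4.2787
D_6 = 4.5696
TV_6 = 4.7172/(0.103−0.0323) = 66.7217
P₀ = Σ Dₜ/(1+r)ᵗ + TV_6/(1+r)^6 = 52.6317

A$52.63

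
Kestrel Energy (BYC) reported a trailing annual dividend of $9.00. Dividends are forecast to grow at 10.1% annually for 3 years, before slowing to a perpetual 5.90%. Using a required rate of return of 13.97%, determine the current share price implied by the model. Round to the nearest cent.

$131.68

Two-stage DDM. Project D₁…D_3 at 0.101, terminal growth 0.059, discount at r = 0.1397.
D_1 = 9.9090
D_2 = 10.9098
D_3 = 12.0117
Terminal value at t=3: TV = D_4/(r−g) = 12.7204/(0.1397−0.059) = 157.6257
P₀ = 9.9090/(1+0.1397)^1 + 10.9098/(1+0.1397)^2 + 12.0117/(1+0.1397)^3 + 157.6257/(1+0.1397)^3 = 131.6844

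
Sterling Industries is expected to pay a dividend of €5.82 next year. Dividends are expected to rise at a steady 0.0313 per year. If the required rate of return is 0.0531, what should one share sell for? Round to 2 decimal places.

€266.97

Gordon growth model: P₀ = D₁/(r − g), with D₁ = 5.82 given directly.
P₀ = 5.8200 / (0.0531 − 0.0313) = 5.8200 / 0.0218 = 266.9725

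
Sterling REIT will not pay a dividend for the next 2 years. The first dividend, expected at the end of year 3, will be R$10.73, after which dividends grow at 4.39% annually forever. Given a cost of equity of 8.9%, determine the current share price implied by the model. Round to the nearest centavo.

Deferred-dividend DDM. At t=2 the remaining stream is a growing perpetuity with first payment D_3 = 10.73.
V_2 = D_3/(r−g) = 10.73/(0.089−0.0439) = 237.9157
P₀ = V_2/(1+r)^2 = 237.9157/(1+0.089)^2 = 200.6169

R$200.62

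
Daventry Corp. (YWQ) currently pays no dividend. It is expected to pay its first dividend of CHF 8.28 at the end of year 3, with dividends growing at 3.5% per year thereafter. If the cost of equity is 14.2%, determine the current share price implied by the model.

Deferred-dividend DDM. At t=2 the remaining stream is a growing perpetuity with first payment D_3 = 8.28.
V_2 = D_3/(r−g) = 8.28/(0.142−0.035) = 77.3832
P₀ = V_2/(1+r)^2 = 77.3832/(1+0.142)^2 = 59.3355

CHF 59.34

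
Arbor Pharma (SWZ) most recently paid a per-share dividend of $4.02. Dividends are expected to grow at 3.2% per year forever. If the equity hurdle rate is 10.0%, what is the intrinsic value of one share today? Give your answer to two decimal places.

Gordon growth model: P₀ = D₁/(r − g). D₁ = 4.02 × (1 + 0.032) = 4.1486.
P₀ = 4.1486 / (0.1 − 0.032) = 4.1486 / 0.068 = 61.0094

$61.01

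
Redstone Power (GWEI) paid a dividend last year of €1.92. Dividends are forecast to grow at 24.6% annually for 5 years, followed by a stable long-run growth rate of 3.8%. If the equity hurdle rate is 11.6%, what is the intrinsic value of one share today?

€57.85

Two-stage DDM. Project D₁…D_5 at 0.246, terminal growth 0.038, discount at r = 0.116.
D_1 = 2.3923
D_2 = 2.9808
D_3 = 3.7141
D_4 = 4.6278
D_5 = 5.7662
Terminal value at t=5: TV = D_6/(r−g) = 5.9853/(0.116−0.038) = 76.7351
P₀ = 2.3923/(1+0.116)^1 + 2.9808/(1+0.116)^2 + 3.7141/(1+0.116)^3 + 4.6278/(1+0.116)^4 + 5.7662/(1+0.116)^5 + 76.7351/(1+0.116)^5 = 57.8511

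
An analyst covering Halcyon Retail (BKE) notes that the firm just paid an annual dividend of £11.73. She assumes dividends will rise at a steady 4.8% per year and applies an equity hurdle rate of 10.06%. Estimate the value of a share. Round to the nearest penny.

£233.71

Gordon growth model: P₀ = D₁/(r − g). D₁ = 11.73 × (1 + 0.048) = 12.2930.
P₀ = 12.2930 / (0.1006 − 0.048) = 12.2930 / 0.0526 = 233.7080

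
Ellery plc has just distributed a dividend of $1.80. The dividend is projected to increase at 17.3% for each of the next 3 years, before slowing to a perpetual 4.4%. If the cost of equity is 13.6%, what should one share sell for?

$28.25

Two-stage DDM. Project D₁…D_3 at 0.173, terminal growth 0.044, discount at r = 0.136.
D_1 = 2.1114
D_2 = 2.4767
D_3 = 2.9051
Terminal value at t=3: TV = D_4/(r−g) = 3.0330/(0.136−0.044) = 32.9670
P₀ = 2.1114/(1+0.136)^1 + 2.4767/(1+0.136)^2 + 2.9051/(1+0.136)^3 + 32.9670/(1+0.136)^3 = 28.2471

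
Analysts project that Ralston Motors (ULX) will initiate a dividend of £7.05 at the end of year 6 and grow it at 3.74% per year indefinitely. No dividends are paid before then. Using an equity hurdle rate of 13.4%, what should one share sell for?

£38.92

Deferred-dividend DDM. At t=5 the remaining stream is a growing perpetuity with first payment D_6 = 7.05.
V_5 = D_6/(r−g) = 7.05/(0.134−0.0374) = 72.9814
P₀ = V_5/(1+r)^5 = 72.9814/(1+0.134)^5 = 38.9177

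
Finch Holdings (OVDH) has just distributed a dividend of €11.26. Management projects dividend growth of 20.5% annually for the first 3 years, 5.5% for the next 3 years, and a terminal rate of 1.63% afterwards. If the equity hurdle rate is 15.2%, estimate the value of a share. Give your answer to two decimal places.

€143.62

Three-stage DDM. Project D₁…D_6; terminal Gordon value at t=6 with g = 0.0163; discount at r = 0.152.
D_1 = 13.5683
D_2 = 16.3498
D_3 = 19.7015
D_4 = 20.7851
D_5 = 21.9283
D_6 = 23.1343
TV_6 = 23.5114/(0.152−0.0163) = 173.2603
P₀ = Σ Dₜ/(1+r)ᵗ + TV_6/(1+r)^6 = 143.6204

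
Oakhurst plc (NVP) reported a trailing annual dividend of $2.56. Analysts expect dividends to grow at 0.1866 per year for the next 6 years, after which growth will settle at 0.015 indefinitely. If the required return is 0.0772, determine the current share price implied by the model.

Two-stage DDM. Project D₁…D_6 at 0.1866, terminal growth 0.015, discount at r = 0.0772.
D_1 = 3.0377
D_2 = 3.6045
D_3 = 4.2771
D_4 = 5.0752
D_5 = 6.0223
D_6 = 7.1460
Terminal value at t=6: TV = D_7/(r−g) = 7.2532/(0.0772−0.015) = 116.6116
P₀ = 3.0377/(1+0.0772)^1 + 3.6045/(1+0.0772)^2 + 4.2771/(1+0.0772)^3 + 5.0752/(1+0.0772)^4 + 6.0223/(1+0.0772)^5 + 7.1460/(1+0.0772)^6 + 116.6116/(1+0.0772)^6 = 96.4824

$96.48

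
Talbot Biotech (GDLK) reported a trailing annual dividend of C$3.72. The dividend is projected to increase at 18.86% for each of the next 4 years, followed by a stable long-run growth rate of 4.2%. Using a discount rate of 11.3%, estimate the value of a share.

C$88.59

Two-stage DDM. Project D₁…D_4 at 0.1886, terminal growth 0.042, discount at r = 0.113.
D_1 = 4.4216
D_2 = 5.2555
D_3 = 6.2467
D_4 = 7.4248
Terminal value at t=4: TV = D_5/(r−g) = 7.7367/(0.113−0.042) = 108.9671
P₀ = 4.4216/(1+0.113)^1 + 5.2555/(1+0.113)^2 + 6.2467/(1+0.113)^3 + 7.4248/(1+0.113)^4 + 108.9671/(1+0.113)^4 = 88.5935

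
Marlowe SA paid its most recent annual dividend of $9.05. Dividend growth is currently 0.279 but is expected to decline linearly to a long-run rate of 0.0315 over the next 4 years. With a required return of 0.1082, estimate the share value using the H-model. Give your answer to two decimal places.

$180.12

H-model: P₀ = D₀[(1+g_L) + H(g_S−g_L)]/(r−g_L), with H = 4/2 = 2.
P₀ = 9.05 × [(1+0.0315) + 2×(0.279−0.0315)] / (0.1082−0.0315)
   = 9.05 × 1.5265 / 0.0767 = 180.1151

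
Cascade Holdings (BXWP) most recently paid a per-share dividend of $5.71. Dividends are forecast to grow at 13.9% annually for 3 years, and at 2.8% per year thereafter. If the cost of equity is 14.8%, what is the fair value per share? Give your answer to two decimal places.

Two-stage DDM. Project D₁…D_3 at 0.139, terminal growth 0.028, discount at r = 0.148.
D_1 = 6.5037
D_2 = 7.4077
D_3 = 8.4374
Terminal value at t=3: TV = D_4/(r−g) = 8.6736/(0.148−0.028) = 72.2802
P₀ = 6.5037/(1+0.148)^1 + 7.4077/(1+0.148)^2 + 8.4374/(1+0.148)^3 + 72.2802/(1+0.148)^3 = 64.6370

$64.64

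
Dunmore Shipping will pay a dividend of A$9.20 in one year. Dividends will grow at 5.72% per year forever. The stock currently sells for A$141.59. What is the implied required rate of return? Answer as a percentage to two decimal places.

Rearranging the constant-growth DDM: r = D₁/P₀ + g.
r = 9.2000 / 141.59 + 0.0572 = 0.06498 + 0.0572 = 0.12218

12.22%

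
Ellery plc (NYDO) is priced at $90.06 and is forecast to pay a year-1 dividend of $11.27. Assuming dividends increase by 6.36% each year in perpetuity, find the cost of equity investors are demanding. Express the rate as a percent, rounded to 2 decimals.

Rearranging the constant-growth DDM: r = D₁/P₀ + g.
r = 11.2700 / 90.06 + 0.0636 = 0.12514 + 0.0636 = 0.18874

18.87%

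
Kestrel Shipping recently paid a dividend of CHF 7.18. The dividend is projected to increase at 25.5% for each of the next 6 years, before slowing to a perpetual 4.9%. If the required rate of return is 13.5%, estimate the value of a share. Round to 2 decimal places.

Two-stage DDM. Project D₁…D_6 at 0.255, terminal growth 0.049, discount at r = 0.135.
D_1 = 9.0109
D_2 = 11.3087
D_3 = 14.1924
D_4 = 17.8115
D_5 = 22.3534
D_6 = 28.0535
Terminal value at t=6: TV = D_7/(r−g) = 29.4281/(0.135−0.049) = 342.1873
P₀ = 9.0109/(1+0.135)^1 + 11.3087/(1+0.135)^2 + 14.1924/(1+0.135)^3 + 17.8115/(1+0.135)^4 + 22.3534/(1+0.135)^5 + 28.0535/(1+0.135)^6 + 342.1873/(1+0.135)^6 = 222.2092

CHF 222.21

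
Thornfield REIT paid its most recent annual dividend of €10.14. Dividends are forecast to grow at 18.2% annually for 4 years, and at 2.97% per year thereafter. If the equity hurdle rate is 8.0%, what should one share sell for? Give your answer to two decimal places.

Two-stage DDM. Project D₁…D_4 at 0.182, terminal growth 0.0297, discount at r = 0.08.
D_1 = 11.9855
D_2 = 14.1668
D_3 = 16.7452
D_4 = 19.7928
Terminal value at t=4: TV = D_5/(r−g) = 20.3807/(0.08−0.0297) = 405.1824
P₀ = 11.9855/(1+0.08)^1 + 14.1668/(1+0.08)^2 + 16.7452/(1+0.08)^3 + 19.7928/(1+0.08)^4 + 405.1824/(1+0.08)^4 = 348.9058

€348.91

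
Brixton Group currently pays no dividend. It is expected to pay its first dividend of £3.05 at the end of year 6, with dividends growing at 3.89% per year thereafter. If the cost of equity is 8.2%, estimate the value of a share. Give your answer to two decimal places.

Deferred-dividend DDM. At t=5 the remaining stream is a growing perpetuity with first payment D_6 = 3.05.
V_5 = D_6/(r−g) = 3.05/(0.082−0.0389) = 70.7657
P₀ = V_5/(1+r)^5 = 70.7657/(1+0.082)^5 = 47.7184

£47.72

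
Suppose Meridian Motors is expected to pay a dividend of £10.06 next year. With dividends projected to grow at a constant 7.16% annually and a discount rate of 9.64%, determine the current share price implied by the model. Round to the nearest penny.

£405.65

Gordon growth model: P₀ = D₁/(r − g), with D₁ = 10.06 given directly.
P₀ = 10.0600 / (0.0964 − 0.0716) = 10.0600 / 0.0248 = 405.6452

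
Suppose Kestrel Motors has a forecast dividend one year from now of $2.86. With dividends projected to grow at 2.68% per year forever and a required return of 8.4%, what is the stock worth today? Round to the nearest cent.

Gordon growth model: P₀ = D₁/(r − g), with D₁ = 2.86 given directly.
P₀ = 2.8600 / (0.084 − 0.0268) = 2.8600 / 0.0572 = 50.0000

$50.00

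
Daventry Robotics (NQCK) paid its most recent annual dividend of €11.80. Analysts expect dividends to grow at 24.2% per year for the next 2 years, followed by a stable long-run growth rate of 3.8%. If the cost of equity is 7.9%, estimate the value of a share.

Two-stage DDM. Project D₁…D_2 at 0.242, terminal growth 0.038, discount at r = 0.079.
D_1 = 14.6556
D_2 = 18.2023
Terminal value at t=2: TV = D_3/(r−g) = 18.8939/(0.079−0.038) = 460.8278
P₀ = 14.6556/(1+0.079)^1 + 18.2023/(1+0.079)^2 + 460.8278/(1+0.079)^2 = 425.0353

€425.04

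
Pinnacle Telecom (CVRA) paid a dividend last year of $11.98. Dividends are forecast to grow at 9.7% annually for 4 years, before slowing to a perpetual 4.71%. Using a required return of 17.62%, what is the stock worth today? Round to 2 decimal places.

$113.90

Two-stage DDM. Project D₁…D_4 at 0.097, terminal growth 0.0471, discount at r = 0.1762.
D_1 = 13.1421
D_2 = 14.4168
D_3 = 15.8153
D_4 = 17.3494
Terminal value at t=4: TV = D_5/(r−g) = 18.1665/(0.1762−0.0471) = 140.7166
P₀ = 13.1421/(1+0.1762)^1 + 14.4168/(1+0.1762)^2 + 15.8153/(1+0.1762)^3 + 17.3494/(1+0.1762)^4 + 140.7166/(1+0.1762)^4 = 113.9009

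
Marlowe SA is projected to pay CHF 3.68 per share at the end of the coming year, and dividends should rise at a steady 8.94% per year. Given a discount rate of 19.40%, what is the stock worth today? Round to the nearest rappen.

CHF 35.18

Gordon growth model: P₀ = D₁/(r − g), with D₁ = 3.68 given directly.
P₀ = 3.6800 / (0.194 − 0.0894) = 3.6800 / 0.1046 = 35.1816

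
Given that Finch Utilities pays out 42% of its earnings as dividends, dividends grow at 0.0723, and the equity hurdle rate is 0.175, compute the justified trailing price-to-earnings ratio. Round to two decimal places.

Justified trailing P/E = b(1+g)/(r−g) = 0.42×(1+0.0723)/(0.175−0.0723) = 4.3853

4.39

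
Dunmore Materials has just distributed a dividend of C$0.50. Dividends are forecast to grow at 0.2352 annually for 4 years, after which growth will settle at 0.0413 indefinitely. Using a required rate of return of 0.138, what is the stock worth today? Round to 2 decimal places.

Two-stage DDM. Project D₁…D_4 at 0.2352, terminal growth 0.0413, discount at r = 0.138.
D_1 = 0.6176
D_2 = 0.7629
D_3 = 0.9423
D_4 = 1.1639
Terminal value at t=4: TV = D_5/(r−g) = 1.2120/(0.138−0.0413) = 12.5334
P₀ = 0.6176/(1+0.138)^1 + 0.7629/(1+0.138)^2 + 0.9423/(1+0.138)^3 + 1.1639/(1+0.138)^4 + 12.5334/(1+0.138)^4 = 9.9382

C$9.94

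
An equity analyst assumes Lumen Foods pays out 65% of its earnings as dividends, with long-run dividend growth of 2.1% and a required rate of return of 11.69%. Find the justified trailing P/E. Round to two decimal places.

6.92

Justified trailing P/E = b(1+g)/(r−g) = 0.65×(1+0.021)/(0.1169−0.021) = 6.9202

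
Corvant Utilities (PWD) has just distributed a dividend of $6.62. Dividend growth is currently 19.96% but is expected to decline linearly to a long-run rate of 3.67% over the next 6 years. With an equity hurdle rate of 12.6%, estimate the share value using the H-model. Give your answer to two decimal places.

$113.08

H-model: P₀ = D₀[(1+g_L) + H(g_S−g_L)]/(r−g_L), with H = 6/2 = 3.
P₀ = 6.62 × [(1+0.0367) + 3×(0.1996−0.0367)] / (0.126−0.0367)
   = 6.62 × 1.5254 / 0.0893 = 113.0812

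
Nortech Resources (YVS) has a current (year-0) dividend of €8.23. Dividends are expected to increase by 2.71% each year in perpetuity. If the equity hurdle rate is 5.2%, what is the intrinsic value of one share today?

Gordon growth model: P₀ = D₁/(r − g). D₁ = 8.23 × (1 + 0.0271) = 8.4530.
P₀ = 8.4530 / (0.052 − 0.0271) = 8.4530 / 0.0249 = 339.4792

€339.48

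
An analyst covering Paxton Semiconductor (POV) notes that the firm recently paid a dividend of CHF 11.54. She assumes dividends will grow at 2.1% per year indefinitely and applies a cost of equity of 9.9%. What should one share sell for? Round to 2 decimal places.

CHF 151.06

Gordon growth model: P₀ = D₁/(r − g). D₁ = 11.54 × (1 + 0.021) = 11.7823.
P₀ = 11.7823 / (0.099 − 0.021) = 11.7823 / 0.078 = 151.0556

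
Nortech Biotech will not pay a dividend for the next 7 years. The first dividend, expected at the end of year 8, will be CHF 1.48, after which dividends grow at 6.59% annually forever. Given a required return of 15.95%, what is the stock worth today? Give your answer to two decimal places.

CHF 5.61

Deferred-dividend DDM. At t=7 the remaining stream is a growing perpetuity with first payment D_8 = 1.48.
V_7 = D_8/(r−g) = 1.48/(0.1595−0.0659) = 15.8120
P₀ = V_7/(1+r)^7 = 15.8120/(1+0.1595)^7 = 5.6117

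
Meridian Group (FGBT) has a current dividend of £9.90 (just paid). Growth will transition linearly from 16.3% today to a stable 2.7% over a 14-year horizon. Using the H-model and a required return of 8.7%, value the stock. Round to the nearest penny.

£326.54

H-model: P₀ = D₀[(1+g_L) + H(g_S−g_L)]/(r−g_L), with H = 14/2 = 7.
P₀ = 9.90 × [(1+0.027) + 7×(0.163−0.027)] / (0.087−0.027)
   = 9.90 × 1.9790 / 0.06 = 326.5350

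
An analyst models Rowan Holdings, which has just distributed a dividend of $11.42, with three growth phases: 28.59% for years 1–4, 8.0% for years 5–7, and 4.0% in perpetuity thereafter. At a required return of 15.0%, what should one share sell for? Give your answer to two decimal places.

Three-stage DDM. Project D₁…D_7; terminal Gordon value at t=7 with g = 0.04; discount at r = 0.15.
D_1 = 14.6850
D_2 = 18.8834
D_3 = 24.2822
D_4 = 31.2245
D_5 = 33.7224
D_6 = 36.4202
D_7 = 39.3338
TV_7 = 40.9072/(0.15−0.04) = 371.8834
P₀ = Σ Dₜ/(1+r)ᵗ + TV_7/(1+r)^7 = 247.9700

$247.97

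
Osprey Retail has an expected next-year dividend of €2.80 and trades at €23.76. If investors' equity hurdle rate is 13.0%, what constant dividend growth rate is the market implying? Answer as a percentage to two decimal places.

1.22%

From P₀ = D₁/(r − g), the implied growth is g = r − D₁/P₀.
g = 0.13 − 2.80/23.76 = 0.13 − 0.11785 = 0.01215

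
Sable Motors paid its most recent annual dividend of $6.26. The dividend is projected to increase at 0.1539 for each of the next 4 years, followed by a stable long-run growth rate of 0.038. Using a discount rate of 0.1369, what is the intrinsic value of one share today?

Two-stage DDM. Project D₁…D_4 at 0.1539, terminal growth 0.038, discount at r = 0.1369.
D_1 = 7.2234
D_2 = 8.3351
D_3 = 9.6179
D_4 = 11.0981
Terminal value at t=4: TV = D_5/(r−g) = 11.5198/(0.1369−0.038) = 116.4791
P₀ = 7.2234/(1+0.1369)^1 + 8.3351/(1+0.1369)^2 + 9.6179/(1+0.1369)^3 + 11.0981/(1+0.1369)^4 + 116.4791/(1+0.1369)^4 = 95.7104

$95.71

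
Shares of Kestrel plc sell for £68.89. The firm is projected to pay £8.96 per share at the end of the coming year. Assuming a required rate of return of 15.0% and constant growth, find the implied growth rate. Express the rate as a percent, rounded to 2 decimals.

1.99%

From P₀ = D₁/(r − g), the implied growth is g = r − D₁/P₀.
g = 0.15 − 8.96/68.89 = 0.15 − 0.13006 = 0.01994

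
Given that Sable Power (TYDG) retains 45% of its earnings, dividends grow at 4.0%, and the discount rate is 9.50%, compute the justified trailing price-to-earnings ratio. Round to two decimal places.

Payout ratio b = 1 − 0.45 = 0.55.
Justified trailing P/E = b(1+g)/(r−g) = 0.55×(1+0.04)/(0.095−0.04) = 10.4000

10.40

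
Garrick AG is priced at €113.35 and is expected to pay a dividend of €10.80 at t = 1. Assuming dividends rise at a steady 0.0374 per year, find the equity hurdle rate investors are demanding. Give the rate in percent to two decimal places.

13.27%

Rearranging the constant-growth DDM: r = D₁/P₀ + g.
r = 10.8000 / 113.35 + 0.0374 = 0.09528 + 0.0374 = 0.13268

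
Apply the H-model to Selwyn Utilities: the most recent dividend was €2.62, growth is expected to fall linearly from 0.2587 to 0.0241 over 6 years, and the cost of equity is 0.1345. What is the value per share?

H-model: P₀ = D₀[(1+g_L) + H(g_S−g_L)]/(r−g_L), with H = 6/2 = 3.
P₀ = 2.62 × [(1+0.0241) + 3×(0.2587−0.0241)] / (0.1345−0.0241)
   = 2.62 × 1.7279 / 0.1104 = 41.0063

€41.01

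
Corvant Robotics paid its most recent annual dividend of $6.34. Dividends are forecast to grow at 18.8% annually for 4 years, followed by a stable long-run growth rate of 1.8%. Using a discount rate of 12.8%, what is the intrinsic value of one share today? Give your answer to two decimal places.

$101.11

Two-stage DDM. Project D₁…D_4 at 0.188, terminal growth 0.018, discount at r = 0.128.
D_1 = 7.5319
D_2 = 8.9479
D_3 = 10.6301
D_4 = 12.6286
Terminal value at t=4: TV = D_5/(r−g) = 12.8559/(0.128−0.018) = 116.8719
P₀ = 7.5319/(1+0.128)^1 + 8.9479/(1+0.128)^2 + 10.6301/(1+0.128)^3 + 12.6286/(1+0.128)^4 + 116.8719/(1+0.128)^4 = 101.1060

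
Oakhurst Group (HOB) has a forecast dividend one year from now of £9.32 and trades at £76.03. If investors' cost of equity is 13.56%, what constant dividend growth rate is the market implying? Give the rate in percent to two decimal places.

1.30%

From P₀ = D₁/(r − g), the implied growth is g = r − D₁/P₀.
g = 0.1356 − 9.32/76.03 = 0.1356 − 0.12258 = 0.01302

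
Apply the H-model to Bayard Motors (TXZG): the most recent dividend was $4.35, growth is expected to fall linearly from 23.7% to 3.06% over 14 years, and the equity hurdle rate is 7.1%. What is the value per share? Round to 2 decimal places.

$266.53

H-model: P₀ = D₀[(1+g_L) + H(g_S−g_L)]/(r−g_L), with H = 14/2 = 7.
P₀ = 4.35 × [(1+0.0306) + 7×(0.237−0.0306)] / (0.071−0.0306)
   = 4.35 × 2.4754 / 0.0404 = 266.5344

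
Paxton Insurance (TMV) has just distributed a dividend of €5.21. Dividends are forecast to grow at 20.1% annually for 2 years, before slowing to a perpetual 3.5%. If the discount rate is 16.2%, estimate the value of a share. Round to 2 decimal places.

Two-stage DDM. Project D₁…D_2 at 0.201, terminal growth 0.035, discount at r = 0.162.
D_1 = 6.2572
D_2 = 7.5149
Terminal value at t=2: TV = D_3/(r−g) = 7.7779/(0.162−0.035) = 61.2436
P₀ = 6.2572/(1+0.162)^1 + 7.5149/(1+0.162)^2 + 61.2436/(1+0.162)^2 = 56.3079

€56.31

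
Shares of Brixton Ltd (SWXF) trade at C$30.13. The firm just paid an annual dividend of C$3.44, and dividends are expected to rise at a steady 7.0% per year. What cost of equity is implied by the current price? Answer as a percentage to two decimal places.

Rearranging the constant-growth DDM: r = D₁/P₀ + g.
D₁ = 3.44 × (1 + 0.07) = 3.6808.
r = 3.6808 / 30.13 + 0.07 = 0.12216 + 0.07 = 0.19216

19.22%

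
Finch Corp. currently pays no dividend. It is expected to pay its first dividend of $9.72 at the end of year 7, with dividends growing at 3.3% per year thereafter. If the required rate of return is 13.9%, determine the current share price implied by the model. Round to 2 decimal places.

$42.00

Deferred-dividend DDM. At t=6 the remaining stream is a growing perpetuity with first payment D_7 = 9.72.
V_6 = D_7/(r−g) = 9.72/(0.139−0.033) = 91.6981
P₀ = V_6/(1+r)^6 = 91.6981/(1+0.139)^6 = 41.9970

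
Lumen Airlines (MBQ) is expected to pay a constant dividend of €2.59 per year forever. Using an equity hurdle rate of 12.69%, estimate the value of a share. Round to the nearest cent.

€20.41

Zero-growth DDM (perpetuity): P₀ = D/r = 2.59 / 0.1269 = 20.4098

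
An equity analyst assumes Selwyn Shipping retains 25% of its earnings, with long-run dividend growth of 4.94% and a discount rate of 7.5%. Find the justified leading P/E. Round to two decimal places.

Payout ratio b = 1 − 0.25 = 0.75.
Justified leading P/E = b/(r−g) = 0.75/(0.075−0.0494) = 29.2969

29.30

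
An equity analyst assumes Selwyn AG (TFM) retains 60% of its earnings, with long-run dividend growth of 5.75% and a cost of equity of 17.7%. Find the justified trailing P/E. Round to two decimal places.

3.54

Payout ratio b = 1 − 0.60 = 0.40.
Justified trailing P/E = b(1+g)/(r−g) = 0.40×(1+0.0575)/(0.177−0.0575) = 3.5397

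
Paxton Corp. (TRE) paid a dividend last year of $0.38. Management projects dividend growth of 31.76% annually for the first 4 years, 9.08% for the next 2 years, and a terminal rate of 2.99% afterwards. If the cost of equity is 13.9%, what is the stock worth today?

Three-stage DDM. Project D₁…D_6; terminal Gordon value at t=6 with g = 0.0299; discount at r = 0.139.
D_1 = 0.5007
D_2 = 0.6597
D_3 = 0.8692
D_4 = 1.1453
D_5 = 1.2493
D_6 = 1.3627
TV_6 = 1.4035/(0.139−0.0299) = 12.8641
P₀ = Σ Dₜ/(1+r)ᵗ + TV_6/(1+r)^6 = 9.3843

$9.38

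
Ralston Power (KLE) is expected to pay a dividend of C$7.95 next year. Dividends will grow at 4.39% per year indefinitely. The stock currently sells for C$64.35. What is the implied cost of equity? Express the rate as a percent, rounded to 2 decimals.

Rearranging the constant-growth DDM: r = D₁/P₀ + g.
r = 7.9500 / 64.35 + 0.0439 = 0.12354 + 0.0439 = 0.16744

16.74%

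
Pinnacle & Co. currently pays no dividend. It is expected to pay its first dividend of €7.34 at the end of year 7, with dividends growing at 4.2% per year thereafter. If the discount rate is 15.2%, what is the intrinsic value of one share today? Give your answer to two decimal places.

€28.55

Deferred-dividend DDM. At t=6 the remaining stream is a growing perpetuity with first payment D_7 = 7.34.
V_6 = D_7/(r−g) = 7.34/(0.152−0.042) = 66.7273
P₀ = V_6/(1+r)^6 = 66.7273/(1+0.152)^6 = 28.5488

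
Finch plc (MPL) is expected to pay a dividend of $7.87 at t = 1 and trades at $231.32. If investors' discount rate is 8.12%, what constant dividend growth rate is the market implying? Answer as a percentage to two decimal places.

From P₀ = D₁/(r − g), the implied growth is g = r − D₁/P₀.
g = 0.0812 − 7.87/231.32 = 0.0812 − 0.03402 = 0.04718

4.72%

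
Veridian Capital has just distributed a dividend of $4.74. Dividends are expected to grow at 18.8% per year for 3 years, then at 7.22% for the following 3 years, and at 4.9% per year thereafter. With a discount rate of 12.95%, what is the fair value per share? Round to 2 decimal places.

Three-stage DDM. Project D₁…D_6; terminal Gordon value at t=6 with g = 0.049; discount at r = 0.1295.
D_1 = 5.6311
D_2 = 6.6898
D_3 = 7.9474
D_4 = 8.5213
D_5 = 9.1365
D_6 = 9.7961
TV_6 = 10.2762/(0.1295−0.049) = 127.6541
P₀ = Σ Dₜ/(1+r)ᵗ + TV_6/(1+r)^6 = 92.1453

$92.15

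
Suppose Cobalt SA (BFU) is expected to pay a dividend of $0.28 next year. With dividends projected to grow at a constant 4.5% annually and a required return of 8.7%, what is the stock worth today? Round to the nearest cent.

$6.67

Gordon growth model: P₀ = D₁/(r − g), with D₁ = 0.28 given directly.
P₀ = 0.2800 / (0.087 − 0.045) = 0.2800 / 0.042 = 6.6667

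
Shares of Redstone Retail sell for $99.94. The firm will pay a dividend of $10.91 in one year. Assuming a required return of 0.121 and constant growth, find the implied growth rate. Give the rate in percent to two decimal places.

1.18%

From P₀ = D₁/(r − g), the implied growth is g = r − D₁/P₀.
g = 0.121 − 10.91/99.94 = 0.121 − 0.10917 = 0.01183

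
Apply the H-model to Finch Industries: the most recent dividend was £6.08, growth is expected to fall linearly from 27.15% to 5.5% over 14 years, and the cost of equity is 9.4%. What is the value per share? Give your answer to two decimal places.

£400.73

H-model: P₀ = D₀[(1+g_L) + H(g_S−g_L)]/(r−g_L), with H = 14/2 = 7.
P₀ = 6.08 × [(1+0.055) + 7×(0.2715−0.055)] / (0.094−0.055)
   = 6.08 × 2.5705 / 0.039 = 400.7344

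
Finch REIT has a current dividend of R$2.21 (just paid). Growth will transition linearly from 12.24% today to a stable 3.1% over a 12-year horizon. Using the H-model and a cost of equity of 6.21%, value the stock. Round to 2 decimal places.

R$112.23

H-model: P₀ = D₀[(1+g_L) + H(g_S−g_L)]/(r−g_L), with H = 12/2 = 6.
P₀ = 2.21 × [(1+0.031) + 6×(0.1224−0.031)] / (0.0621−0.031)
   = 2.21 × 1.5794 / 0.0311 = 112.2339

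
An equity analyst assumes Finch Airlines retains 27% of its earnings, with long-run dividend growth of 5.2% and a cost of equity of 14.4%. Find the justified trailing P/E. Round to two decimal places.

Payout ratio b = 1 − 0.27 = 0.73.
Justified trailing P/E = b(1+g)/(r−g) = 0.73×(1+0.052)/(0.144−0.052) = 8.3474

8.35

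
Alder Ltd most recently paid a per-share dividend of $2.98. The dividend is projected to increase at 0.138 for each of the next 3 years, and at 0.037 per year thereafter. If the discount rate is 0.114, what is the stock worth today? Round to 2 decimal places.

Two-stage DDM. Project D₁…D_3 at 0.138, terminal growth 0.037, discount at r = 0.114.
D_1 = 3.3912
D_2 = 3.8592
D_3 = 4.3918
Terminal value at t=3: TV = D_4/(r−g) = 4.5543/(0.114−0.037) = 59.1468
P₀ = 3.3912/(1+0.114)^1 + 3.8592/(1+0.114)^2 + 4.3918/(1+0.114)^3 + 59.1468/(1+0.114)^3 = 52.1142

$52.11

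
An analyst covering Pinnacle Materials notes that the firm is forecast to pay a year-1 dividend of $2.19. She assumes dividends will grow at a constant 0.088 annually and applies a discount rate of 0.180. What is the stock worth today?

Gordon growth model: P₀ = D₁/(r − g), with D₁ = 2.19 given directly.
P₀ = 2.1900 / (0.18 − 0.088) = 2.1900 / 0.092 = 23.8043

$23.80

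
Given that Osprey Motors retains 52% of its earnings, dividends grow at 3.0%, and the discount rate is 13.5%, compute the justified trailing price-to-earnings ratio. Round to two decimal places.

4.71

Payout ratio b = 1 − 0.52 = 0.48.
Justified trailing P/E = b(1+g)/(r−g) = 0.48×(1+0.03)/(0.135−0.03) = 4.7086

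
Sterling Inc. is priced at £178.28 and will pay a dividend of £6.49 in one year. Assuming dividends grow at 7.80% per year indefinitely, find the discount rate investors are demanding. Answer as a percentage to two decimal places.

11.44%

Rearranging the constant-growth DDM: r = D₁/P₀ + g.
r = 6.4900 / 178.28 + 0.078 = 0.03640 + 0.078 = 0.11440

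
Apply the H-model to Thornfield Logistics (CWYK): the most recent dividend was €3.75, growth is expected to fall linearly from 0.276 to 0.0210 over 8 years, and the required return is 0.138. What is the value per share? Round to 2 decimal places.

H-model: P₀ = D₀[(1+g_L) + H(g_S−g_L)]/(r−g_L), with H = 8/2 = 4.
P₀ = 3.75 × [(1+0.021) + 4×(0.276−0.021)] / (0.138−0.021)
   = 3.75 × 2.0410 / 0.117 = 65.4167

€65.42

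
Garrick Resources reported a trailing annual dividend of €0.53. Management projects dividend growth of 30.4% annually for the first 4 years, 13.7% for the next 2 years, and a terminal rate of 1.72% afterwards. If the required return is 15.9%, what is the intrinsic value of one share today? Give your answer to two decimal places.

€10.39

Three-stage DDM. Project D₁…D_6; terminal Gordon value at t=6 with g = 0.0172; discount at r = 0.159.
D_1 = 0.6911
D_2 = 0.9012
D_3 = 1.1752
D_4 = 1.5324
D_5 = 1.7424
D_6 = 1.9811
TV_6 = 2.0152/(0.159−0.0172) = 14.2114
P₀ = Σ Dₜ/(1+r)ᵗ + TV_6/(1+r)^6 = 10.3851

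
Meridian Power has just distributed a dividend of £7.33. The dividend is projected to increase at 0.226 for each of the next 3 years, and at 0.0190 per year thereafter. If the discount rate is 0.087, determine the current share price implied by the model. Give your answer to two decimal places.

Two-stage DDM. Project D₁…D_3 at 0.226, terminal growth 0.019, discount at r = 0.087.
D_1 = 8.9866
D_2 = 11.0175
D_3 = 13.5075
Terminal value at t=3: TV = D_4/(r−g) = 13.7642/(0.087−0.019) = 202.4141
P₀ = 8.9866/(1+0.087)^1 + 11.0175/(1+0.087)^2 + 13.5075/(1+0.087)^3 + 202.4141/(1+0.087)^3 = 185.7072

£185.71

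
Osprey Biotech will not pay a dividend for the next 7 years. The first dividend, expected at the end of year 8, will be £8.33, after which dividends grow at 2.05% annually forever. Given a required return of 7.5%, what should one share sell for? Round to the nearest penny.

Deferred-dividend DDM. At t=7 the remaining stream is a growing perpetuity with first payment D_8 = 8.33.
V_7 = D_8/(r−g) = 8.33/(0.075−0.0205) = 152.8440
P₀ = V_7/(1+r)^7 = 152.8440/(1+0.075)^7 = 92.1275

£92.13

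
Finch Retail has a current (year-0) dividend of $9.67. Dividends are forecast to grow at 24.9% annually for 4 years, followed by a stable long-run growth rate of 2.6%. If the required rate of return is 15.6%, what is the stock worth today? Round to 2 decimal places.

$151.11

Two-stage DDM. Project D₁…D_4 at 0.249, terminal growth 0.026, discount at r = 0.156.
D_1 = 12.0778
D_2 = 15.0852
D_3 = 18.8414
D_4 = 23.5329
Terminal value at t=4: TV = D_5/(r−g) = 24.1448/(0.156−0.026) = 185.7292
P₀ = 12.0778/(1+0.156)^1 + 15.0852/(1+0.156)^2 + 18.8414/(1+0.156)^3 + 23.5329/(1+0.156)^4 + 185.7292/(1+0.156)^4 = 151.1147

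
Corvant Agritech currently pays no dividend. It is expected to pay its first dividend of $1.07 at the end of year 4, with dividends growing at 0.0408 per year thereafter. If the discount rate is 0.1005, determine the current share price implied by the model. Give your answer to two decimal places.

$13.45

Deferred-dividend DDM. At t=3 the remaining stream is a growing perpetuity with first payment D_4 = 1.07.
V_3 = D_4/(r−g) = 1.07/(0.1005−0.0408) = 17.9229
P₀ = V_3/(1+r)^3 = 17.9229/(1+0.1005)^3 = 13.4474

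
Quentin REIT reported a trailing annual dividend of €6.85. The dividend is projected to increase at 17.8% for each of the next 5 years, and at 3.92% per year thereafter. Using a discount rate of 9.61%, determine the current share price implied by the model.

€222.11

Two-stage DDM. Project D₁…D_5 at 0.178, terminal growth 0.0392, discount at r = 0.0961.
D_1 = 8.0693
D_2 = 9.5056
D_3 = 11.1976
D_4 = 13.1908
D_5 = 15.5388
Terminal value at t=5: TV = D_6/(r−g) = 16.1479/(0.0961−0.0392) = 283.7944
P₀ = 8.0693/(1+0.0961)^1 + 9.5056/(1+0.0961)^2 + 11.1976/(1+0.0961)^3 + 13.1908/(1+0.0961)^4 + 15.5388/(1+0.0961)^5 + 283.7944/(1+0.0961)^5 = 222.1078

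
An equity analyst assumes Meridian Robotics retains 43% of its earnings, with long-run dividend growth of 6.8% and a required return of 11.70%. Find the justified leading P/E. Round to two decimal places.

11.63

Payout ratio b = 1 − 0.43 = 0.57.
Justified leading P/E = b/(r−g) = 0.57/(0.117−0.068) = 11.6327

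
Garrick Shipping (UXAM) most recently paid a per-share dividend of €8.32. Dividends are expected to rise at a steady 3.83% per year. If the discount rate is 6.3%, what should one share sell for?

€349.74

Gordon growth model: P₀ = D₁/(r − g). D₁ = 8.32 × (1 + 0.0383) = 8.6387.
P₀ = 8.6387 / (0.063 − 0.0383) = 8.6387 / 0.0247 = 349.7432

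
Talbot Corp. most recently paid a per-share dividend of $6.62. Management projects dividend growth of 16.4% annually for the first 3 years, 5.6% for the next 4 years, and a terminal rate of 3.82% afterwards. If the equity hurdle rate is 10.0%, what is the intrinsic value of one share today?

$162.55

Three-stage DDM. Project D₁…D_7; terminal Gordon value at t=7 with g = 0.0382; discount at r = 0.1.
D_1 = 7.7057
D_2 = 8.9694
D_3 = 10.4404
D_4 = 11.0251
D_5 = 11.6425
D_6 = 12.2944
D_7 = 12.9829
TV_7 = 13.4789/(0.1−0.0382) = 218.1048
P₀ = Σ Dₜ/(1+r)ᵗ + TV_7/(1+r)^7 = 162.5457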